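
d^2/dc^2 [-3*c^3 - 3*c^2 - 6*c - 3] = -18*c - 6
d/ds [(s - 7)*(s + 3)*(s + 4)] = 3*s^2 - 37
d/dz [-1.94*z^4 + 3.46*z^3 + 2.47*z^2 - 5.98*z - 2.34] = -7.76*z^3 + 10.38*z^2 + 4.94*z - 5.98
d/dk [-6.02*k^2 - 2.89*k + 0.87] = -12.04*k - 2.89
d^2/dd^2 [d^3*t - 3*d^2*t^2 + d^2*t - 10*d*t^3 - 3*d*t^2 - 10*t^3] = 2*t*(3*d - 3*t + 1)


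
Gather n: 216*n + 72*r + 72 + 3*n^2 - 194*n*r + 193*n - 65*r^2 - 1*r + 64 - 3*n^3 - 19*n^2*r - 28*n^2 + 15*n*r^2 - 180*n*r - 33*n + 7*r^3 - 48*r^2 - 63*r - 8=-3*n^3 + n^2*(-19*r - 25) + n*(15*r^2 - 374*r + 376) + 7*r^3 - 113*r^2 + 8*r + 128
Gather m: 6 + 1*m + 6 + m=2*m + 12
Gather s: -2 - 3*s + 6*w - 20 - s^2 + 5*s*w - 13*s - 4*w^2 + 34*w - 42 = -s^2 + s*(5*w - 16) - 4*w^2 + 40*w - 64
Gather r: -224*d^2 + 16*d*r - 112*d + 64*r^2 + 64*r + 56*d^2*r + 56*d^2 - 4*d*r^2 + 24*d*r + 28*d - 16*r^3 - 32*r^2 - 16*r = -168*d^2 - 84*d - 16*r^3 + r^2*(32 - 4*d) + r*(56*d^2 + 40*d + 48)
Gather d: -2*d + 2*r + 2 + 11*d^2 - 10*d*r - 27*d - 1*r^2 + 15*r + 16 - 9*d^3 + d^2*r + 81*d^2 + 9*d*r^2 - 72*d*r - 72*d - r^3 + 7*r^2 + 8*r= -9*d^3 + d^2*(r + 92) + d*(9*r^2 - 82*r - 101) - r^3 + 6*r^2 + 25*r + 18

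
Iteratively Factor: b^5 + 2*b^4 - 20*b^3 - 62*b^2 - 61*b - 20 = (b + 1)*(b^4 + b^3 - 21*b^2 - 41*b - 20) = (b - 5)*(b + 1)*(b^3 + 6*b^2 + 9*b + 4) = (b - 5)*(b + 1)^2*(b^2 + 5*b + 4) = (b - 5)*(b + 1)^2*(b + 4)*(b + 1)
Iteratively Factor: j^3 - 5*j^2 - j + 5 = (j - 1)*(j^2 - 4*j - 5) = (j - 1)*(j + 1)*(j - 5)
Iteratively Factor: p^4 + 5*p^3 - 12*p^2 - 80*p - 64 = (p + 4)*(p^3 + p^2 - 16*p - 16) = (p + 1)*(p + 4)*(p^2 - 16) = (p - 4)*(p + 1)*(p + 4)*(p + 4)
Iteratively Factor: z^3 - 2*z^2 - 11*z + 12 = (z - 4)*(z^2 + 2*z - 3) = (z - 4)*(z + 3)*(z - 1)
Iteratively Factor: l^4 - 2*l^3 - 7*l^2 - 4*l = (l - 4)*(l^3 + 2*l^2 + l) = (l - 4)*(l + 1)*(l^2 + l) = l*(l - 4)*(l + 1)*(l + 1)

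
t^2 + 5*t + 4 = (t + 1)*(t + 4)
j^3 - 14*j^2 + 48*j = j*(j - 8)*(j - 6)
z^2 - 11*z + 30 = (z - 6)*(z - 5)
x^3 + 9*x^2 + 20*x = x*(x + 4)*(x + 5)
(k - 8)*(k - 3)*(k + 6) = k^3 - 5*k^2 - 42*k + 144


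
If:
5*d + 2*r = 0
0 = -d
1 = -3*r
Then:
No Solution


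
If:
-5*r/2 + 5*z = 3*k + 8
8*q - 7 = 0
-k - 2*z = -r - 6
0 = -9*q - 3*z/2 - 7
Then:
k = 14/11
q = 7/8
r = -1621/66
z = -119/12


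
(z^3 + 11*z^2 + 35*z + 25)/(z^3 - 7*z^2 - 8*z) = (z^2 + 10*z + 25)/(z*(z - 8))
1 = 1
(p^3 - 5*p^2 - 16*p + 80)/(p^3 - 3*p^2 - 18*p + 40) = (p - 4)/(p - 2)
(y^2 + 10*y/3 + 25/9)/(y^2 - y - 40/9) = (3*y + 5)/(3*y - 8)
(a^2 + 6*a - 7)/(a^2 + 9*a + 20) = (a^2 + 6*a - 7)/(a^2 + 9*a + 20)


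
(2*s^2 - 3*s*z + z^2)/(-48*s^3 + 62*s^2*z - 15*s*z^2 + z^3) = (-2*s + z)/(48*s^2 - 14*s*z + z^2)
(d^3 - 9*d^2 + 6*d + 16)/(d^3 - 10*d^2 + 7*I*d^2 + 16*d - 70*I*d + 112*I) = (d + 1)/(d + 7*I)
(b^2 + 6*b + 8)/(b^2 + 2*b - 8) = (b + 2)/(b - 2)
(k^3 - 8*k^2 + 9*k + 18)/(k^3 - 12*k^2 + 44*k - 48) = (k^2 - 2*k - 3)/(k^2 - 6*k + 8)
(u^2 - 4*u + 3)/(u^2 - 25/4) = 4*(u^2 - 4*u + 3)/(4*u^2 - 25)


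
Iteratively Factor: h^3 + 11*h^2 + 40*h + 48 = (h + 4)*(h^2 + 7*h + 12) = (h + 4)^2*(h + 3)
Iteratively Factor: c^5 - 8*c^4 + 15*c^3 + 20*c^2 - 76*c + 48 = (c - 1)*(c^4 - 7*c^3 + 8*c^2 + 28*c - 48) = (c - 1)*(c + 2)*(c^3 - 9*c^2 + 26*c - 24) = (c - 2)*(c - 1)*(c + 2)*(c^2 - 7*c + 12) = (c - 3)*(c - 2)*(c - 1)*(c + 2)*(c - 4)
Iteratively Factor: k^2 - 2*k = (k - 2)*(k)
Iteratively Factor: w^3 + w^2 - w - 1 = (w + 1)*(w^2 - 1) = (w + 1)^2*(w - 1)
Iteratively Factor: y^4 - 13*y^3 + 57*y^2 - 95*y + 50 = (y - 5)*(y^3 - 8*y^2 + 17*y - 10) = (y - 5)*(y - 2)*(y^2 - 6*y + 5) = (y - 5)^2*(y - 2)*(y - 1)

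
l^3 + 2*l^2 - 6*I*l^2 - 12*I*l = l*(l + 2)*(l - 6*I)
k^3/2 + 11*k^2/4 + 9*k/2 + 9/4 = (k/2 + 1/2)*(k + 3/2)*(k + 3)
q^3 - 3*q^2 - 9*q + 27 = (q - 3)^2*(q + 3)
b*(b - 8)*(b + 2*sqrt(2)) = b^3 - 8*b^2 + 2*sqrt(2)*b^2 - 16*sqrt(2)*b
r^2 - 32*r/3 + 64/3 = (r - 8)*(r - 8/3)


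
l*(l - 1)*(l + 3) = l^3 + 2*l^2 - 3*l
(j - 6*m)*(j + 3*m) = j^2 - 3*j*m - 18*m^2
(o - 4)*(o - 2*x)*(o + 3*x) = o^3 + o^2*x - 4*o^2 - 6*o*x^2 - 4*o*x + 24*x^2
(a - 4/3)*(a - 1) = a^2 - 7*a/3 + 4/3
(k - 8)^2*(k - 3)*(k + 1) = k^4 - 18*k^3 + 93*k^2 - 80*k - 192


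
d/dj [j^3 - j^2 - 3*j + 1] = 3*j^2 - 2*j - 3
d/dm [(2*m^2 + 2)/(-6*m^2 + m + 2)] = 2*(m^2 + 16*m - 1)/(36*m^4 - 12*m^3 - 23*m^2 + 4*m + 4)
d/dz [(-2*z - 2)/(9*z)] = 2/(9*z^2)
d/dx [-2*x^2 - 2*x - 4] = -4*x - 2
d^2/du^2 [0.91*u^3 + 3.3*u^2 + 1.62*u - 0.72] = 5.46*u + 6.6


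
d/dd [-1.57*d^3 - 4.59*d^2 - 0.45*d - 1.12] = -4.71*d^2 - 9.18*d - 0.45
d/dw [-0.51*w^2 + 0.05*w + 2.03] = 0.05 - 1.02*w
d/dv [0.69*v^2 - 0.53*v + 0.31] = 1.38*v - 0.53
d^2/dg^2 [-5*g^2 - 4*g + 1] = -10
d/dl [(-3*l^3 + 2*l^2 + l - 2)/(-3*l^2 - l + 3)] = (9*l^4 + 6*l^3 - 26*l^2 + 1)/(9*l^4 + 6*l^3 - 17*l^2 - 6*l + 9)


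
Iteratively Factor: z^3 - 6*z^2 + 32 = (z + 2)*(z^2 - 8*z + 16) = (z - 4)*(z + 2)*(z - 4)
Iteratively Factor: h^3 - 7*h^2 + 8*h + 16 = (h - 4)*(h^2 - 3*h - 4) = (h - 4)*(h + 1)*(h - 4)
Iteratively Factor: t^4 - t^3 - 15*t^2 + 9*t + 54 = (t + 3)*(t^3 - 4*t^2 - 3*t + 18) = (t + 2)*(t + 3)*(t^2 - 6*t + 9) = (t - 3)*(t + 2)*(t + 3)*(t - 3)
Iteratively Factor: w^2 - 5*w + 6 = (w - 2)*(w - 3)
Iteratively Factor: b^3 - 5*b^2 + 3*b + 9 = (b + 1)*(b^2 - 6*b + 9) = (b - 3)*(b + 1)*(b - 3)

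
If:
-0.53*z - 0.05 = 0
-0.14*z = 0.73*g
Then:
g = 0.02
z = -0.09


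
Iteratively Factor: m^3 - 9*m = (m + 3)*(m^2 - 3*m) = (m - 3)*(m + 3)*(m)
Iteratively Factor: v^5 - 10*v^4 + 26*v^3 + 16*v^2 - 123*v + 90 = (v - 3)*(v^4 - 7*v^3 + 5*v^2 + 31*v - 30) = (v - 3)^2*(v^3 - 4*v^2 - 7*v + 10) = (v - 3)^2*(v + 2)*(v^2 - 6*v + 5) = (v - 3)^2*(v - 1)*(v + 2)*(v - 5)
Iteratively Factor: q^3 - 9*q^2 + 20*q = (q - 5)*(q^2 - 4*q) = q*(q - 5)*(q - 4)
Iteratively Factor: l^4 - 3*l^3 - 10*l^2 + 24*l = (l + 3)*(l^3 - 6*l^2 + 8*l) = (l - 4)*(l + 3)*(l^2 - 2*l) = (l - 4)*(l - 2)*(l + 3)*(l)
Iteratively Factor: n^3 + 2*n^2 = (n)*(n^2 + 2*n) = n*(n + 2)*(n)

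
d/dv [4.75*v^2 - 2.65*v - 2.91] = 9.5*v - 2.65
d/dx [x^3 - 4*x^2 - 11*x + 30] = 3*x^2 - 8*x - 11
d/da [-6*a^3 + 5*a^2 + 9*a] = -18*a^2 + 10*a + 9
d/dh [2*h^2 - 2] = 4*h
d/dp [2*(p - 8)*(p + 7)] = 4*p - 2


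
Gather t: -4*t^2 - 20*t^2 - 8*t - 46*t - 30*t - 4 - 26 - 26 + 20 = -24*t^2 - 84*t - 36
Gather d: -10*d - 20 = -10*d - 20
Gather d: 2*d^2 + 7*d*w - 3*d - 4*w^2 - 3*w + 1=2*d^2 + d*(7*w - 3) - 4*w^2 - 3*w + 1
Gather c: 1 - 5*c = 1 - 5*c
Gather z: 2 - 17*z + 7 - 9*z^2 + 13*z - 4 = -9*z^2 - 4*z + 5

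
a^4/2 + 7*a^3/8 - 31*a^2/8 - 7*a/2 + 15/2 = (a/2 + 1)*(a - 2)*(a - 5/4)*(a + 3)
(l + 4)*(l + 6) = l^2 + 10*l + 24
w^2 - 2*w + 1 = (w - 1)^2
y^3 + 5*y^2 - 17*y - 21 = (y - 3)*(y + 1)*(y + 7)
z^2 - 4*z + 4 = (z - 2)^2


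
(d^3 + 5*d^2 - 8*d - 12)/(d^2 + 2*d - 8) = (d^2 + 7*d + 6)/(d + 4)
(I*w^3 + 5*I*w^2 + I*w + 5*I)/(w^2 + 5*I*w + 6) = (I*w^2 + w*(-1 + 5*I) - 5)/(w + 6*I)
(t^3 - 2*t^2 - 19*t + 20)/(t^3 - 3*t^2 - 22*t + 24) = (t - 5)/(t - 6)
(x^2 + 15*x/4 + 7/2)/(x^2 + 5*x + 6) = (x + 7/4)/(x + 3)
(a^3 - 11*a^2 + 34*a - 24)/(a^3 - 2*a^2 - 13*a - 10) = (-a^3 + 11*a^2 - 34*a + 24)/(-a^3 + 2*a^2 + 13*a + 10)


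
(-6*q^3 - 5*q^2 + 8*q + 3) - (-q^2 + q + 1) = -6*q^3 - 4*q^2 + 7*q + 2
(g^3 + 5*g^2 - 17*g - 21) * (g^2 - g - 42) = g^5 + 4*g^4 - 64*g^3 - 214*g^2 + 735*g + 882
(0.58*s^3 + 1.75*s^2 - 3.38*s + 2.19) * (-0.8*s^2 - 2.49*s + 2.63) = -0.464*s^5 - 2.8442*s^4 - 0.1281*s^3 + 11.2667*s^2 - 14.3425*s + 5.7597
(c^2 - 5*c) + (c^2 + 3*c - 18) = 2*c^2 - 2*c - 18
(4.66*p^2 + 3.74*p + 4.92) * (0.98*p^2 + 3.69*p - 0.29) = 4.5668*p^4 + 20.8606*p^3 + 17.2708*p^2 + 17.0702*p - 1.4268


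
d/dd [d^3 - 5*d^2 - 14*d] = 3*d^2 - 10*d - 14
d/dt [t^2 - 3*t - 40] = 2*t - 3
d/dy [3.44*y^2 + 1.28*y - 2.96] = 6.88*y + 1.28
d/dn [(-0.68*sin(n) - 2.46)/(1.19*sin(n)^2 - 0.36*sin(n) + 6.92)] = (0.8092*sin(n)^2 + 5.8548*sin(n) - 5.5912)*cos(n)/(1.4161*sin(n)^4 - 0.8568*sin(n)^3 + 16.5992*sin(n)^2 - 4.9824*sin(n) + 47.8864)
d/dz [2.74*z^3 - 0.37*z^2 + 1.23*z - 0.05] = 8.22*z^2 - 0.74*z + 1.23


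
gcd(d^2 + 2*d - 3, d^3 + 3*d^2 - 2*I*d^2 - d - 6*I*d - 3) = d + 3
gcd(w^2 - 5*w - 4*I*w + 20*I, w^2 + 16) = w - 4*I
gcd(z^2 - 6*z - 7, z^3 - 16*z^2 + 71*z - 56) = z - 7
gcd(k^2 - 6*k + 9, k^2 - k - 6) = k - 3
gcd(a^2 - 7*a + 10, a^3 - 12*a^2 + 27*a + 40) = a - 5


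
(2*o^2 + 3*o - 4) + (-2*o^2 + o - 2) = 4*o - 6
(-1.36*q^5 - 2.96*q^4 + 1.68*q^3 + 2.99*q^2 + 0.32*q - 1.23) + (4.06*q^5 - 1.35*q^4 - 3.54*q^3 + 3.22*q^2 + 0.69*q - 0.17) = 2.7*q^5 - 4.31*q^4 - 1.86*q^3 + 6.21*q^2 + 1.01*q - 1.4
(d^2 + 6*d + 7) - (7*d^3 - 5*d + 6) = -7*d^3 + d^2 + 11*d + 1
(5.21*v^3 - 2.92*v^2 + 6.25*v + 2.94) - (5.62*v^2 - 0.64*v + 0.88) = 5.21*v^3 - 8.54*v^2 + 6.89*v + 2.06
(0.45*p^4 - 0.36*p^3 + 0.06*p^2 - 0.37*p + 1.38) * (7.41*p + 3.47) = 3.3345*p^5 - 1.1061*p^4 - 0.8046*p^3 - 2.5335*p^2 + 8.9419*p + 4.7886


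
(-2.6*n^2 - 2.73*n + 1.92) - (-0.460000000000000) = -2.6*n^2 - 2.73*n + 2.38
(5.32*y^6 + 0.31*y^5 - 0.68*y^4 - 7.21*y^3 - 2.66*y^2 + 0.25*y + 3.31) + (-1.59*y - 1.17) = 5.32*y^6 + 0.31*y^5 - 0.68*y^4 - 7.21*y^3 - 2.66*y^2 - 1.34*y + 2.14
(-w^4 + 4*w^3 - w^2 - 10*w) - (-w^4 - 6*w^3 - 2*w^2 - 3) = 10*w^3 + w^2 - 10*w + 3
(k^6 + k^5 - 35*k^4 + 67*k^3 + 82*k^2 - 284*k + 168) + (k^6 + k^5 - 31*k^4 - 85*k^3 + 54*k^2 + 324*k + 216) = 2*k^6 + 2*k^5 - 66*k^4 - 18*k^3 + 136*k^2 + 40*k + 384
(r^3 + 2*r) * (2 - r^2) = -r^5 + 4*r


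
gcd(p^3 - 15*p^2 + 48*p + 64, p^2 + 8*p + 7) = p + 1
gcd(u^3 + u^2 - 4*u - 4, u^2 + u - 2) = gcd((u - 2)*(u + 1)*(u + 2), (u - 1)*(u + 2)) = u + 2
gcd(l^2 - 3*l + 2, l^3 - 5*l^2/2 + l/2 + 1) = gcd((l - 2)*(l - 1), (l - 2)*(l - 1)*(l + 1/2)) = l^2 - 3*l + 2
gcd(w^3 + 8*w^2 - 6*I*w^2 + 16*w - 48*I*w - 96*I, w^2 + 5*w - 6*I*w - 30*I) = w - 6*I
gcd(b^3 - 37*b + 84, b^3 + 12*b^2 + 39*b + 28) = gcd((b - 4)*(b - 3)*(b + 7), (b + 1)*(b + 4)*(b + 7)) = b + 7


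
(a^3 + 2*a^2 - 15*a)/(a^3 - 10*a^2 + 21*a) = (a + 5)/(a - 7)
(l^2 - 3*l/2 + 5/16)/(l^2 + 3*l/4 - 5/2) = (l - 1/4)/(l + 2)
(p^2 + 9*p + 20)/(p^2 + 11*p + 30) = (p + 4)/(p + 6)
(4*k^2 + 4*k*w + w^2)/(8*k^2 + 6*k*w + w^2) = (2*k + w)/(4*k + w)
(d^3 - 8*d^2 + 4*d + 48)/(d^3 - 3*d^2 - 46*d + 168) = (d + 2)/(d + 7)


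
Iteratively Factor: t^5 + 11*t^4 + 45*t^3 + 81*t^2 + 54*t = (t + 2)*(t^4 + 9*t^3 + 27*t^2 + 27*t) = (t + 2)*(t + 3)*(t^3 + 6*t^2 + 9*t) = (t + 2)*(t + 3)^2*(t^2 + 3*t) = t*(t + 2)*(t + 3)^2*(t + 3)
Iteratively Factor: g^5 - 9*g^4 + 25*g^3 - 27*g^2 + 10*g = (g - 1)*(g^4 - 8*g^3 + 17*g^2 - 10*g) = (g - 2)*(g - 1)*(g^3 - 6*g^2 + 5*g) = (g - 2)*(g - 1)^2*(g^2 - 5*g) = (g - 5)*(g - 2)*(g - 1)^2*(g)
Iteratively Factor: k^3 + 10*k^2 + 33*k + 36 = (k + 3)*(k^2 + 7*k + 12) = (k + 3)*(k + 4)*(k + 3)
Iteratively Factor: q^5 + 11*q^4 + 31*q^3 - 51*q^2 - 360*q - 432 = (q + 3)*(q^4 + 8*q^3 + 7*q^2 - 72*q - 144) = (q + 3)*(q + 4)*(q^3 + 4*q^2 - 9*q - 36) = (q + 3)^2*(q + 4)*(q^2 + q - 12) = (q + 3)^2*(q + 4)^2*(q - 3)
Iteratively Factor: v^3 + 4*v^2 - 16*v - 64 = (v + 4)*(v^2 - 16) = (v + 4)^2*(v - 4)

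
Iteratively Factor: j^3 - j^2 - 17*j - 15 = (j + 3)*(j^2 - 4*j - 5) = (j + 1)*(j + 3)*(j - 5)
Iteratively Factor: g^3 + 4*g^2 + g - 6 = (g + 2)*(g^2 + 2*g - 3) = (g - 1)*(g + 2)*(g + 3)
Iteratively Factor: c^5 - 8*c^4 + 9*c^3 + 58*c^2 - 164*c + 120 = (c - 2)*(c^4 - 6*c^3 - 3*c^2 + 52*c - 60) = (c - 5)*(c - 2)*(c^3 - c^2 - 8*c + 12) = (c - 5)*(c - 2)^2*(c^2 + c - 6) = (c - 5)*(c - 2)^2*(c + 3)*(c - 2)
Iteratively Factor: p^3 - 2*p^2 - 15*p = (p)*(p^2 - 2*p - 15) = p*(p + 3)*(p - 5)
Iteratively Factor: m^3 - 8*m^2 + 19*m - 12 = (m - 4)*(m^2 - 4*m + 3) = (m - 4)*(m - 3)*(m - 1)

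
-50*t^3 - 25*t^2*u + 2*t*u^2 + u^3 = (-5*t + u)*(2*t + u)*(5*t + u)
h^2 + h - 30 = (h - 5)*(h + 6)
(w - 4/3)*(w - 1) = w^2 - 7*w/3 + 4/3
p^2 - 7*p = p*(p - 7)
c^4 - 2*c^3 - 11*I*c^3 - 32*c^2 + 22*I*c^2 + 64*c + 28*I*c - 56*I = (c - 2)*(c - 7*I)*(c - 2*I)^2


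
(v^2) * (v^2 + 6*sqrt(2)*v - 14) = v^4 + 6*sqrt(2)*v^3 - 14*v^2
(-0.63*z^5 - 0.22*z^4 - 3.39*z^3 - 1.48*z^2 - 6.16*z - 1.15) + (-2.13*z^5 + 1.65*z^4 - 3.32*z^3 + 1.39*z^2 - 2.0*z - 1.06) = -2.76*z^5 + 1.43*z^4 - 6.71*z^3 - 0.0900000000000001*z^2 - 8.16*z - 2.21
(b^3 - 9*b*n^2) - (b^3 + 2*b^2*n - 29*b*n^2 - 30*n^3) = -2*b^2*n + 20*b*n^2 + 30*n^3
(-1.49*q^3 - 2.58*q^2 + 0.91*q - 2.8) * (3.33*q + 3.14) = -4.9617*q^4 - 13.27*q^3 - 5.0709*q^2 - 6.4666*q - 8.792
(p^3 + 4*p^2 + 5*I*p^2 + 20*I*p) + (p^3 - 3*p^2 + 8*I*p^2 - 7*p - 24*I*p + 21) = 2*p^3 + p^2 + 13*I*p^2 - 7*p - 4*I*p + 21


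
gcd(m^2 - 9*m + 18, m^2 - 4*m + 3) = m - 3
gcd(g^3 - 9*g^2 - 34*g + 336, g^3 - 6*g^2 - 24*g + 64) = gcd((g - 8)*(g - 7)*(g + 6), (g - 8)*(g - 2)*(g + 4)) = g - 8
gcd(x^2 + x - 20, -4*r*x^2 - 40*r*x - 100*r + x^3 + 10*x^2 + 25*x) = x + 5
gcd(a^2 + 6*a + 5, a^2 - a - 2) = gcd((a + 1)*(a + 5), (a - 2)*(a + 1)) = a + 1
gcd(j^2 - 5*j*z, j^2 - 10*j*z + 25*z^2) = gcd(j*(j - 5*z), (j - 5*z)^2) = -j + 5*z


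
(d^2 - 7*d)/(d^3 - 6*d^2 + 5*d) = (d - 7)/(d^2 - 6*d + 5)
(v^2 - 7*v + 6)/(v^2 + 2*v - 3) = (v - 6)/(v + 3)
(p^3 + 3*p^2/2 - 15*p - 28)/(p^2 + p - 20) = (p^2 + 11*p/2 + 7)/(p + 5)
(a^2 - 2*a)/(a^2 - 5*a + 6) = a/(a - 3)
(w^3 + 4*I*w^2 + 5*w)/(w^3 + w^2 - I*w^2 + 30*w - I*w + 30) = w*(w - I)/(w^2 + w*(1 - 6*I) - 6*I)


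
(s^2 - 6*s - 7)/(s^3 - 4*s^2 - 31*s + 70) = (s + 1)/(s^2 + 3*s - 10)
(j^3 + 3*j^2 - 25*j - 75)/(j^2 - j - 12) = (j^2 - 25)/(j - 4)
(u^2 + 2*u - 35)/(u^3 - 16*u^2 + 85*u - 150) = (u + 7)/(u^2 - 11*u + 30)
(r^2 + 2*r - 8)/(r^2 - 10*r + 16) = (r + 4)/(r - 8)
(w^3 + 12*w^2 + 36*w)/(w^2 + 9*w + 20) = w*(w^2 + 12*w + 36)/(w^2 + 9*w + 20)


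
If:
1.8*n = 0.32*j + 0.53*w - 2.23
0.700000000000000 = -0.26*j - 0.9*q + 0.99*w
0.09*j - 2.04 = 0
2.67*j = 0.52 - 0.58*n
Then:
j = 22.67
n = -103.45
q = -404.22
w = -360.81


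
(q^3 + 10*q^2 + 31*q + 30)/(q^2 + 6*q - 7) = (q^3 + 10*q^2 + 31*q + 30)/(q^2 + 6*q - 7)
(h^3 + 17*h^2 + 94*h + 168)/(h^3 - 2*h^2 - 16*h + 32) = (h^2 + 13*h + 42)/(h^2 - 6*h + 8)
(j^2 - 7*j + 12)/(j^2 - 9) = (j - 4)/(j + 3)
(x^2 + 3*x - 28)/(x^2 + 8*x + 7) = (x - 4)/(x + 1)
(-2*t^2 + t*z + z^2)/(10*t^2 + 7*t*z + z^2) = (-t + z)/(5*t + z)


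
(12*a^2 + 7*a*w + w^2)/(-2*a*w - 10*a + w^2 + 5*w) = (12*a^2 + 7*a*w + w^2)/(-2*a*w - 10*a + w^2 + 5*w)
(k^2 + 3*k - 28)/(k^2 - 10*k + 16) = (k^2 + 3*k - 28)/(k^2 - 10*k + 16)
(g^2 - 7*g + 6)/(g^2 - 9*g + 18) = (g - 1)/(g - 3)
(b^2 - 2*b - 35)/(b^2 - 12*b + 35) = (b + 5)/(b - 5)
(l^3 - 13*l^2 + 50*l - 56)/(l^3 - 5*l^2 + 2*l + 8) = (l - 7)/(l + 1)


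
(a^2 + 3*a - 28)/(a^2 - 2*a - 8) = (a + 7)/(a + 2)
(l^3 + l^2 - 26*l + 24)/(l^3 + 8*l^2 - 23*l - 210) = (l^2 - 5*l + 4)/(l^2 + 2*l - 35)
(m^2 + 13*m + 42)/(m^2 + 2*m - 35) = (m + 6)/(m - 5)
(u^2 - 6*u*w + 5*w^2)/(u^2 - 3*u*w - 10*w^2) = (u - w)/(u + 2*w)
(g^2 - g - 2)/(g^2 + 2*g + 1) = (g - 2)/(g + 1)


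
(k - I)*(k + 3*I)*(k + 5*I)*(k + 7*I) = k^4 + 14*I*k^3 - 56*k^2 - 34*I*k - 105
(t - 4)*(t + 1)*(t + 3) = t^3 - 13*t - 12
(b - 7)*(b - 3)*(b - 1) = b^3 - 11*b^2 + 31*b - 21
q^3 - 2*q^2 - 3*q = q*(q - 3)*(q + 1)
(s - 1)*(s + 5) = s^2 + 4*s - 5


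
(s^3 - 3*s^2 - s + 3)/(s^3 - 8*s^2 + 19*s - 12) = (s + 1)/(s - 4)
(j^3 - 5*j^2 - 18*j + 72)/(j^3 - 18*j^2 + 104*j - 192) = (j^2 + j - 12)/(j^2 - 12*j + 32)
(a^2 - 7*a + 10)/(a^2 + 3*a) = (a^2 - 7*a + 10)/(a*(a + 3))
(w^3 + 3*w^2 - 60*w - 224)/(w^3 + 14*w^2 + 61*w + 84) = (w - 8)/(w + 3)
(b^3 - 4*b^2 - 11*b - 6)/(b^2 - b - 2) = (b^2 - 5*b - 6)/(b - 2)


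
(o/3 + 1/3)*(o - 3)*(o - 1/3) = o^3/3 - 7*o^2/9 - 7*o/9 + 1/3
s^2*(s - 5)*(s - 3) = s^4 - 8*s^3 + 15*s^2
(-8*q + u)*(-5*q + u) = 40*q^2 - 13*q*u + u^2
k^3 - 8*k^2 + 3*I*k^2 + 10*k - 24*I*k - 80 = (k - 8)*(k - 2*I)*(k + 5*I)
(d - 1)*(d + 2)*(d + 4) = d^3 + 5*d^2 + 2*d - 8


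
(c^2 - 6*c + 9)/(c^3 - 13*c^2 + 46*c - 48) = (c - 3)/(c^2 - 10*c + 16)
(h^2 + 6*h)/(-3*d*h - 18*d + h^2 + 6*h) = -h/(3*d - h)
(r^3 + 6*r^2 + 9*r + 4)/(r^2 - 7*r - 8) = (r^2 + 5*r + 4)/(r - 8)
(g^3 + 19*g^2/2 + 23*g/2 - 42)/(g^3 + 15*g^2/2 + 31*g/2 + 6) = (2*g^2 + 11*g - 21)/(2*g^2 + 7*g + 3)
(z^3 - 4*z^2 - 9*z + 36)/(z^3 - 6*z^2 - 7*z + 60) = (z - 3)/(z - 5)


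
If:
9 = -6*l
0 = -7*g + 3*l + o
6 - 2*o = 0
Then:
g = -3/14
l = -3/2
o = 3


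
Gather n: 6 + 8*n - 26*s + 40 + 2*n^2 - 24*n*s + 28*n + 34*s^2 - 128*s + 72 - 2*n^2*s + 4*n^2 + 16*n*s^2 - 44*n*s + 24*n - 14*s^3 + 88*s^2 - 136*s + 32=n^2*(6 - 2*s) + n*(16*s^2 - 68*s + 60) - 14*s^3 + 122*s^2 - 290*s + 150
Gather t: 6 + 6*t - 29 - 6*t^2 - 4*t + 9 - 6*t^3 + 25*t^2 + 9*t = -6*t^3 + 19*t^2 + 11*t - 14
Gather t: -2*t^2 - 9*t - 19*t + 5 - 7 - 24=-2*t^2 - 28*t - 26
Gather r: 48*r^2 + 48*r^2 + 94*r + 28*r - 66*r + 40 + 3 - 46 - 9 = 96*r^2 + 56*r - 12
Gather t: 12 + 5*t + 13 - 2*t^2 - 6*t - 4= -2*t^2 - t + 21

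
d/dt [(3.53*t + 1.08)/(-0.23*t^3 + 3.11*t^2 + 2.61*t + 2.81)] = (1.6238*t^3 - 10.2331*t^2 - 6.7176*t + 7.1005)/(0.0529*t^6 - 1.4306*t^5 + 8.4715*t^4 + 14.9416*t^3 + 24.2903*t^2 + 14.6682*t + 7.8961)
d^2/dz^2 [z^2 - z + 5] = 2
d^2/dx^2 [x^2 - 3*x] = 2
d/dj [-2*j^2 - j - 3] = -4*j - 1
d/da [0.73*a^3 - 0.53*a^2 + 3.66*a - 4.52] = 2.19*a^2 - 1.06*a + 3.66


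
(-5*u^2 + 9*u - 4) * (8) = -40*u^2 + 72*u - 32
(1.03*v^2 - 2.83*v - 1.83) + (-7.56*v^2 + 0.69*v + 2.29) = -6.53*v^2 - 2.14*v + 0.46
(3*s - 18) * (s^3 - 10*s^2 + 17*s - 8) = 3*s^4 - 48*s^3 + 231*s^2 - 330*s + 144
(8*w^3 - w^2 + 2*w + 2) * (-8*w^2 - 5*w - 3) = -64*w^5 - 32*w^4 - 35*w^3 - 23*w^2 - 16*w - 6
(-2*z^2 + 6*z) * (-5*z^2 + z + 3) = 10*z^4 - 32*z^3 + 18*z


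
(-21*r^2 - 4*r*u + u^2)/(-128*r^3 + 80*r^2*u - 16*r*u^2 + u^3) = (21*r^2 + 4*r*u - u^2)/(128*r^3 - 80*r^2*u + 16*r*u^2 - u^3)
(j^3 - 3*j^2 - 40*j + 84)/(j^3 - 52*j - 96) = (j^2 - 9*j + 14)/(j^2 - 6*j - 16)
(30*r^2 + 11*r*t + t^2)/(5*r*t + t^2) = (6*r + t)/t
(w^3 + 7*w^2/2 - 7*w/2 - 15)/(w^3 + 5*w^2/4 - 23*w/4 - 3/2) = 2*(2*w + 5)/(4*w + 1)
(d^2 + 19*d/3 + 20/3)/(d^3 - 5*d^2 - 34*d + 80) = (d + 4/3)/(d^2 - 10*d + 16)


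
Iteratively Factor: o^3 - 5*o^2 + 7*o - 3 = (o - 1)*(o^2 - 4*o + 3) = (o - 1)^2*(o - 3)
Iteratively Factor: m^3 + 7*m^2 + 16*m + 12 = (m + 2)*(m^2 + 5*m + 6) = (m + 2)*(m + 3)*(m + 2)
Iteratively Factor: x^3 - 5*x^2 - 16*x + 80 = (x - 4)*(x^2 - x - 20) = (x - 5)*(x - 4)*(x + 4)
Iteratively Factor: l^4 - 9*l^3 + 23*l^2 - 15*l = (l - 3)*(l^3 - 6*l^2 + 5*l) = (l - 3)*(l - 1)*(l^2 - 5*l) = l*(l - 3)*(l - 1)*(l - 5)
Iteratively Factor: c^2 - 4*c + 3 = (c - 3)*(c - 1)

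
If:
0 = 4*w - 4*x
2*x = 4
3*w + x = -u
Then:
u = -8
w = 2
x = 2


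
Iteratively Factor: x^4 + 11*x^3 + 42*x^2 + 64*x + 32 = (x + 4)*(x^3 + 7*x^2 + 14*x + 8) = (x + 2)*(x + 4)*(x^2 + 5*x + 4) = (x + 1)*(x + 2)*(x + 4)*(x + 4)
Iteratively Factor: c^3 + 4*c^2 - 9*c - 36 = (c + 3)*(c^2 + c - 12) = (c - 3)*(c + 3)*(c + 4)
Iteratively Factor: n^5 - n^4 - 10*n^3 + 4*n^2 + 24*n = (n - 2)*(n^4 + n^3 - 8*n^2 - 12*n) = n*(n - 2)*(n^3 + n^2 - 8*n - 12) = n*(n - 2)*(n + 2)*(n^2 - n - 6) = n*(n - 3)*(n - 2)*(n + 2)*(n + 2)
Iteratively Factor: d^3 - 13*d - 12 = (d + 1)*(d^2 - d - 12) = (d - 4)*(d + 1)*(d + 3)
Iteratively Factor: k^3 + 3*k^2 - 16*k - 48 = (k - 4)*(k^2 + 7*k + 12) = (k - 4)*(k + 4)*(k + 3)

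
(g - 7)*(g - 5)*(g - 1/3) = g^3 - 37*g^2/3 + 39*g - 35/3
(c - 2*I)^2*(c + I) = c^3 - 3*I*c^2 - 4*I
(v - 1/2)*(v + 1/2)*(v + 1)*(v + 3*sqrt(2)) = v^4 + v^3 + 3*sqrt(2)*v^3 - v^2/4 + 3*sqrt(2)*v^2 - 3*sqrt(2)*v/4 - v/4 - 3*sqrt(2)/4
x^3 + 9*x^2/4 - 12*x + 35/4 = (x - 7/4)*(x - 1)*(x + 5)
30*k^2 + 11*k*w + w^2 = (5*k + w)*(6*k + w)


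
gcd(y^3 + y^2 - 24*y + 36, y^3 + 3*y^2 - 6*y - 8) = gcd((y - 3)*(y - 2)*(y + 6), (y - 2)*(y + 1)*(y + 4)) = y - 2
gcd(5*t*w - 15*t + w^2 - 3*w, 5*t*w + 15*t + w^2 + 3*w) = 5*t + w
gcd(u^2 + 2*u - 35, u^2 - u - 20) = u - 5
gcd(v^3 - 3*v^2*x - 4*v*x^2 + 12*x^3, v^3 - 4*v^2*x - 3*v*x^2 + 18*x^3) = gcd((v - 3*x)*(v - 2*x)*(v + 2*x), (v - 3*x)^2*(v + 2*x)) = -v^2 + v*x + 6*x^2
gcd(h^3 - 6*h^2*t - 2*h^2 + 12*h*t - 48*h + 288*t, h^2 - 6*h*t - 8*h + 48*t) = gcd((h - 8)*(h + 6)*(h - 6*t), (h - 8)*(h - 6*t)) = -h^2 + 6*h*t + 8*h - 48*t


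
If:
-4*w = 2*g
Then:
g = -2*w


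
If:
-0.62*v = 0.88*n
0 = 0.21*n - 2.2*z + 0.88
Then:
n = 10.4761904761905*z - 4.19047619047619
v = 5.94777265745008 - 14.8694316436252*z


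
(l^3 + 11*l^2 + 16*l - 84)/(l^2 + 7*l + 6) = (l^2 + 5*l - 14)/(l + 1)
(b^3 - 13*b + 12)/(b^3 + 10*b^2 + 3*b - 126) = (b^2 + 3*b - 4)/(b^2 + 13*b + 42)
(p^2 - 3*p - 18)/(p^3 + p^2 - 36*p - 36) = (p + 3)/(p^2 + 7*p + 6)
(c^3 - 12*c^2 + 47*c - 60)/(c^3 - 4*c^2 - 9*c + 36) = (c - 5)/(c + 3)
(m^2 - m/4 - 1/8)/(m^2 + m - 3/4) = (4*m + 1)/(2*(2*m + 3))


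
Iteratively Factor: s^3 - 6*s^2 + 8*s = (s - 4)*(s^2 - 2*s) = (s - 4)*(s - 2)*(s)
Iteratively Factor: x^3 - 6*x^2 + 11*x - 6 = (x - 2)*(x^2 - 4*x + 3) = (x - 3)*(x - 2)*(x - 1)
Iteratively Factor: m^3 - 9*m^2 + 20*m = (m - 4)*(m^2 - 5*m) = m*(m - 4)*(m - 5)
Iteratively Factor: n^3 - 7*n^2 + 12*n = (n)*(n^2 - 7*n + 12) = n*(n - 3)*(n - 4)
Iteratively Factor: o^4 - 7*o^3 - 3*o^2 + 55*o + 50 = (o + 1)*(o^3 - 8*o^2 + 5*o + 50) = (o - 5)*(o + 1)*(o^2 - 3*o - 10) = (o - 5)*(o + 1)*(o + 2)*(o - 5)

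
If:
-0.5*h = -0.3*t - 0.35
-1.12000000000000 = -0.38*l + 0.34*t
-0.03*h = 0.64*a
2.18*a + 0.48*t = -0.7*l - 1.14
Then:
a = 0.05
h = -1.10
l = 0.27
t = -3.00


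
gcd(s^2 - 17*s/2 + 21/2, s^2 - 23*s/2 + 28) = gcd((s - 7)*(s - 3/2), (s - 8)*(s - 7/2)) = 1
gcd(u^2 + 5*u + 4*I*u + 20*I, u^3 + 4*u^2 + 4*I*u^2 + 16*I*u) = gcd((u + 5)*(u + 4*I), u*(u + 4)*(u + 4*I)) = u + 4*I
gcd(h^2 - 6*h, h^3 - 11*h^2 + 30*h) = h^2 - 6*h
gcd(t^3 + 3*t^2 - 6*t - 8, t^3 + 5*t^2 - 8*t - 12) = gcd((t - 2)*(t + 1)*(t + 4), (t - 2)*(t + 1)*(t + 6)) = t^2 - t - 2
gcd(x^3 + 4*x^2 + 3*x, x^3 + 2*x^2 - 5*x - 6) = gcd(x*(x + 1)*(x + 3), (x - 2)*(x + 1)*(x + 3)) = x^2 + 4*x + 3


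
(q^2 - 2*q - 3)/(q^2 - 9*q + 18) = (q + 1)/(q - 6)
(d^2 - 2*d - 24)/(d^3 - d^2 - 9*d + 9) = (d^2 - 2*d - 24)/(d^3 - d^2 - 9*d + 9)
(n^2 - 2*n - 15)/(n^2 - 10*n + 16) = (n^2 - 2*n - 15)/(n^2 - 10*n + 16)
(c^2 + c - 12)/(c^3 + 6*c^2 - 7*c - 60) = 1/(c + 5)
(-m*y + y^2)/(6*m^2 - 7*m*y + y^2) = y/(-6*m + y)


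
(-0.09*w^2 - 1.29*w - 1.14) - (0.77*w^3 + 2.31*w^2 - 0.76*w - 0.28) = -0.77*w^3 - 2.4*w^2 - 0.53*w - 0.86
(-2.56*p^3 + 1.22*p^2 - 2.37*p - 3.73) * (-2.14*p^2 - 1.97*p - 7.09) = 5.4784*p^5 + 2.4324*p^4 + 20.8188*p^3 + 4.0013*p^2 + 24.1514*p + 26.4457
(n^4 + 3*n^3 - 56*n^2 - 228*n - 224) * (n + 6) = n^5 + 9*n^4 - 38*n^3 - 564*n^2 - 1592*n - 1344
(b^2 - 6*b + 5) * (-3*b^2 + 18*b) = -3*b^4 + 36*b^3 - 123*b^2 + 90*b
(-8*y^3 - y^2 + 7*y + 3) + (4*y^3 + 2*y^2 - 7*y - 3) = -4*y^3 + y^2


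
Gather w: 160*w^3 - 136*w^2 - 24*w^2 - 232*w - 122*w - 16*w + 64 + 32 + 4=160*w^3 - 160*w^2 - 370*w + 100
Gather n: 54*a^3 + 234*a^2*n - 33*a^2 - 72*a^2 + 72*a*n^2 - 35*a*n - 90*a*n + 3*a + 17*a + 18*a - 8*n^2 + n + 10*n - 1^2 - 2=54*a^3 - 105*a^2 + 38*a + n^2*(72*a - 8) + n*(234*a^2 - 125*a + 11) - 3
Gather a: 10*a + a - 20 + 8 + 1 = 11*a - 11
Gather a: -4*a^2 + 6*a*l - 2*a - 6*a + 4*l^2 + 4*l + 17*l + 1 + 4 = -4*a^2 + a*(6*l - 8) + 4*l^2 + 21*l + 5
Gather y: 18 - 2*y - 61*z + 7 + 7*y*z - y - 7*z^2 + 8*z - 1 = y*(7*z - 3) - 7*z^2 - 53*z + 24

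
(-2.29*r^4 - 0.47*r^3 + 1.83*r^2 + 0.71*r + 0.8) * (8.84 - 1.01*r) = 2.3129*r^5 - 19.7689*r^4 - 6.0031*r^3 + 15.4601*r^2 + 5.4684*r + 7.072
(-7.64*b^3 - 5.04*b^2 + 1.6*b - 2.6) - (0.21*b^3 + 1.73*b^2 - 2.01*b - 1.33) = -7.85*b^3 - 6.77*b^2 + 3.61*b - 1.27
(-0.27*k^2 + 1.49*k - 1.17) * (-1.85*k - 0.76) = 0.4995*k^3 - 2.5513*k^2 + 1.0321*k + 0.8892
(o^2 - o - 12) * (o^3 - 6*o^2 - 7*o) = o^5 - 7*o^4 - 13*o^3 + 79*o^2 + 84*o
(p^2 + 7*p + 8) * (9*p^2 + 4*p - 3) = 9*p^4 + 67*p^3 + 97*p^2 + 11*p - 24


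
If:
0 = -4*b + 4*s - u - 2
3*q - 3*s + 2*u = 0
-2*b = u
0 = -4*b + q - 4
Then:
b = -21/13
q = -32/13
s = -4/13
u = 42/13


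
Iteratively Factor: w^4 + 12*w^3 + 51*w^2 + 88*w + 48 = (w + 4)*(w^3 + 8*w^2 + 19*w + 12) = (w + 1)*(w + 4)*(w^2 + 7*w + 12) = (w + 1)*(w + 4)^2*(w + 3)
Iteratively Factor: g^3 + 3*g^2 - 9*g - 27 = (g + 3)*(g^2 - 9) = (g + 3)^2*(g - 3)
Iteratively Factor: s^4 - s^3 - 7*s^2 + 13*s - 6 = (s + 3)*(s^3 - 4*s^2 + 5*s - 2) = (s - 1)*(s + 3)*(s^2 - 3*s + 2) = (s - 2)*(s - 1)*(s + 3)*(s - 1)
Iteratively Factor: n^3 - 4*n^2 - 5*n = (n)*(n^2 - 4*n - 5) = n*(n + 1)*(n - 5)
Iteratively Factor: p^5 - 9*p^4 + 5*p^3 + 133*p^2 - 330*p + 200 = (p - 5)*(p^4 - 4*p^3 - 15*p^2 + 58*p - 40) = (p - 5)*(p - 1)*(p^3 - 3*p^2 - 18*p + 40) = (p - 5)^2*(p - 1)*(p^2 + 2*p - 8) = (p - 5)^2*(p - 1)*(p + 4)*(p - 2)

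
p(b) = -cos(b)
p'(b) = sin(b)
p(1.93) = 0.35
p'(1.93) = 0.94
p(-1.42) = -0.15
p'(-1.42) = -0.99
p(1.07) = -0.48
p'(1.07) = 0.88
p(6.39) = -0.99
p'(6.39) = 0.11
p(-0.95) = -0.58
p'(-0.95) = -0.81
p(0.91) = -0.61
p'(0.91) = 0.79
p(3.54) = 0.92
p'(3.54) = -0.39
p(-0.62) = -0.81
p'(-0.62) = -0.58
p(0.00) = -1.00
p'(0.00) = 0.00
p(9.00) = 0.91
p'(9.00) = 0.41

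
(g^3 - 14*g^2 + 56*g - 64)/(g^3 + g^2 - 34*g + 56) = (g - 8)/(g + 7)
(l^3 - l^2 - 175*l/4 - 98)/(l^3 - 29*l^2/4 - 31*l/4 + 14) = (4*l^2 + 28*l + 49)/(4*l^2 + 3*l - 7)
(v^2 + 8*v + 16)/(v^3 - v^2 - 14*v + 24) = (v + 4)/(v^2 - 5*v + 6)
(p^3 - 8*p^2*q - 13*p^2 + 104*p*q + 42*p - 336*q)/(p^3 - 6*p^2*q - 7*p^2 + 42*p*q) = (p^2 - 8*p*q - 6*p + 48*q)/(p*(p - 6*q))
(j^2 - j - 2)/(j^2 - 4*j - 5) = (j - 2)/(j - 5)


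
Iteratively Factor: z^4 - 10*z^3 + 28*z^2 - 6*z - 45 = (z - 3)*(z^3 - 7*z^2 + 7*z + 15) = (z - 3)*(z + 1)*(z^2 - 8*z + 15) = (z - 3)^2*(z + 1)*(z - 5)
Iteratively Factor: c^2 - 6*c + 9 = (c - 3)*(c - 3)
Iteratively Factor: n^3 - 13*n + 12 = (n - 3)*(n^2 + 3*n - 4) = (n - 3)*(n + 4)*(n - 1)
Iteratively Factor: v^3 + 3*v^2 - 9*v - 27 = (v - 3)*(v^2 + 6*v + 9) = (v - 3)*(v + 3)*(v + 3)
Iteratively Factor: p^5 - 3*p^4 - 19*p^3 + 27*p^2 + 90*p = (p)*(p^4 - 3*p^3 - 19*p^2 + 27*p + 90) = p*(p + 2)*(p^3 - 5*p^2 - 9*p + 45) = p*(p - 3)*(p + 2)*(p^2 - 2*p - 15) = p*(p - 5)*(p - 3)*(p + 2)*(p + 3)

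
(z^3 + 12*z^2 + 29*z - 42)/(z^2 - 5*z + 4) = (z^2 + 13*z + 42)/(z - 4)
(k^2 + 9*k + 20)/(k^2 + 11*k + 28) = (k + 5)/(k + 7)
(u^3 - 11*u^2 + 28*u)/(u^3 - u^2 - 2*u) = (-u^2 + 11*u - 28)/(-u^2 + u + 2)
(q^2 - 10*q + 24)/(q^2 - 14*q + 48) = (q - 4)/(q - 8)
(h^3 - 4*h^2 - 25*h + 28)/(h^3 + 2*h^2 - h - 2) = (h^2 - 3*h - 28)/(h^2 + 3*h + 2)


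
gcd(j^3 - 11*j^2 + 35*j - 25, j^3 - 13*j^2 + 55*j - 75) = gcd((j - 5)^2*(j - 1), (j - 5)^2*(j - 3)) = j^2 - 10*j + 25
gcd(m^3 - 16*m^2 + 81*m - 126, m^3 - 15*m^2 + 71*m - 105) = m^2 - 10*m + 21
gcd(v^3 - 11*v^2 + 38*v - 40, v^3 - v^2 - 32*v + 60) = v^2 - 7*v + 10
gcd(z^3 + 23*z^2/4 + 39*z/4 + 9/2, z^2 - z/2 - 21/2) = z + 3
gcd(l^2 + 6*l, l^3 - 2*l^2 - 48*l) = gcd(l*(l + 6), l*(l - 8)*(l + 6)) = l^2 + 6*l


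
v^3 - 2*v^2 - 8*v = v*(v - 4)*(v + 2)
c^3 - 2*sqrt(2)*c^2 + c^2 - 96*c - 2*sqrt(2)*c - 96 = (c + 1)*(c - 8*sqrt(2))*(c + 6*sqrt(2))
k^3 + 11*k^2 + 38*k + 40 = (k + 2)*(k + 4)*(k + 5)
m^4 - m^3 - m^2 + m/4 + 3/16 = (m - 3/2)*(m - 1/2)*(m + 1/2)^2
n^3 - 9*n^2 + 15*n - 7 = (n - 7)*(n - 1)^2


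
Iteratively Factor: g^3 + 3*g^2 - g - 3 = (g - 1)*(g^2 + 4*g + 3) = (g - 1)*(g + 3)*(g + 1)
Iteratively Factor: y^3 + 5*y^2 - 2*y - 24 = (y + 3)*(y^2 + 2*y - 8) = (y - 2)*(y + 3)*(y + 4)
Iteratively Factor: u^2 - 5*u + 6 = (u - 3)*(u - 2)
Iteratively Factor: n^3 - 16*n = (n - 4)*(n^2 + 4*n) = (n - 4)*(n + 4)*(n)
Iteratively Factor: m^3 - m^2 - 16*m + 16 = (m - 4)*(m^2 + 3*m - 4) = (m - 4)*(m + 4)*(m - 1)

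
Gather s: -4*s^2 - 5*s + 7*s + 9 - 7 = -4*s^2 + 2*s + 2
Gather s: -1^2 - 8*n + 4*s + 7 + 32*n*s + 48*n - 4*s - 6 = 32*n*s + 40*n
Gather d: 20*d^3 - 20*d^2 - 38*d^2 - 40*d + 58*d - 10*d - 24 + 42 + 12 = 20*d^3 - 58*d^2 + 8*d + 30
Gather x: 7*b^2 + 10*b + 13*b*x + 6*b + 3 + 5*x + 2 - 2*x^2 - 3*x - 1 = 7*b^2 + 16*b - 2*x^2 + x*(13*b + 2) + 4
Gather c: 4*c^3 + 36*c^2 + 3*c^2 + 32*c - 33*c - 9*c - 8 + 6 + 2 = 4*c^3 + 39*c^2 - 10*c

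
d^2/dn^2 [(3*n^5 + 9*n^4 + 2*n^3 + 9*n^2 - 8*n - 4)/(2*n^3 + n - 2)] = 2*(12*n^9 + 18*n^7 - 6*n^6 + 18*n^5 - 165*n^4 + 246*n^3 - 12*n^2 - 24*n + 16)/(8*n^9 + 12*n^7 - 24*n^6 + 6*n^5 - 24*n^4 + 25*n^3 - 6*n^2 + 12*n - 8)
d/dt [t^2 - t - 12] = 2*t - 1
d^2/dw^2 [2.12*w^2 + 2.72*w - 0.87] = 4.24000000000000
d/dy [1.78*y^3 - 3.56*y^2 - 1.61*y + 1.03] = 5.34*y^2 - 7.12*y - 1.61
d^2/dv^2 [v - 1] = 0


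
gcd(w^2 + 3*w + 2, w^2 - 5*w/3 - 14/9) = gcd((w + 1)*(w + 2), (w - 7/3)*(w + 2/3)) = 1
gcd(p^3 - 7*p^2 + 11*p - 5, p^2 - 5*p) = p - 5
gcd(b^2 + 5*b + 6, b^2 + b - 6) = b + 3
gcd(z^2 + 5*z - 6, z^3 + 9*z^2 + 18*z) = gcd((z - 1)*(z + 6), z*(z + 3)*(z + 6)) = z + 6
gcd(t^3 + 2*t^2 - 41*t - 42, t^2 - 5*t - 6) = t^2 - 5*t - 6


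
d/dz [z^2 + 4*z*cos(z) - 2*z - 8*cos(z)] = -4*z*sin(z) + 2*z + 8*sin(z) + 4*cos(z) - 2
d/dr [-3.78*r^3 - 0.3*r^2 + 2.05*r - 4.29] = -11.34*r^2 - 0.6*r + 2.05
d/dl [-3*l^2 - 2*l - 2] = -6*l - 2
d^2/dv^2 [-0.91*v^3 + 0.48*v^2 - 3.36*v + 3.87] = 0.96 - 5.46*v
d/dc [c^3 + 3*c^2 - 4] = 3*c*(c + 2)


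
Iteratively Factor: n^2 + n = (n + 1)*(n)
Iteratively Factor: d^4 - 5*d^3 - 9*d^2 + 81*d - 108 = (d - 3)*(d^3 - 2*d^2 - 15*d + 36) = (d - 3)^2*(d^2 + d - 12) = (d - 3)^3*(d + 4)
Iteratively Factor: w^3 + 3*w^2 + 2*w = (w + 2)*(w^2 + w) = w*(w + 2)*(w + 1)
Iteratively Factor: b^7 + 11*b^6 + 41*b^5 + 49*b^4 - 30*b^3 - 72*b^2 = (b - 1)*(b^6 + 12*b^5 + 53*b^4 + 102*b^3 + 72*b^2) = (b - 1)*(b + 3)*(b^5 + 9*b^4 + 26*b^3 + 24*b^2) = (b - 1)*(b + 3)^2*(b^4 + 6*b^3 + 8*b^2) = (b - 1)*(b + 2)*(b + 3)^2*(b^3 + 4*b^2) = b*(b - 1)*(b + 2)*(b + 3)^2*(b^2 + 4*b) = b*(b - 1)*(b + 2)*(b + 3)^2*(b + 4)*(b)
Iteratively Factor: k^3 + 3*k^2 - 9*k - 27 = (k + 3)*(k^2 - 9) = (k - 3)*(k + 3)*(k + 3)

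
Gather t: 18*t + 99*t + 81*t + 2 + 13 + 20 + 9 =198*t + 44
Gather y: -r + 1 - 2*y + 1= -r - 2*y + 2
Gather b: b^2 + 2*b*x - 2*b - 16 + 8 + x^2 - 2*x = b^2 + b*(2*x - 2) + x^2 - 2*x - 8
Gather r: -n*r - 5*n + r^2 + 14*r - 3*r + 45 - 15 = -5*n + r^2 + r*(11 - n) + 30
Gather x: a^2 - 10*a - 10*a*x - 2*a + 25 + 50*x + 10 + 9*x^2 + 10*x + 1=a^2 - 12*a + 9*x^2 + x*(60 - 10*a) + 36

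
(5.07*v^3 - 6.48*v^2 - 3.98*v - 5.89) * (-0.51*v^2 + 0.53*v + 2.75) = -2.5857*v^5 + 5.9919*v^4 + 12.5379*v^3 - 16.9255*v^2 - 14.0667*v - 16.1975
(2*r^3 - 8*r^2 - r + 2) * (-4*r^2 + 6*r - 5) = -8*r^5 + 44*r^4 - 54*r^3 + 26*r^2 + 17*r - 10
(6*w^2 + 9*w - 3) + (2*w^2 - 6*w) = 8*w^2 + 3*w - 3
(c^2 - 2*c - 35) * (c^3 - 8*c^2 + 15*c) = c^5 - 10*c^4 - 4*c^3 + 250*c^2 - 525*c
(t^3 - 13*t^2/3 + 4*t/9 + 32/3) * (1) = t^3 - 13*t^2/3 + 4*t/9 + 32/3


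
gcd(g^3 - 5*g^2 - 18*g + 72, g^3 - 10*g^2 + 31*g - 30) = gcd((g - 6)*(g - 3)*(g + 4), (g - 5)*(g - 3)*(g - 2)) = g - 3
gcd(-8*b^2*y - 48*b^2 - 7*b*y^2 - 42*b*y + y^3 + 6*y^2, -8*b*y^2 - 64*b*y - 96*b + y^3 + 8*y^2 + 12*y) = -8*b*y - 48*b + y^2 + 6*y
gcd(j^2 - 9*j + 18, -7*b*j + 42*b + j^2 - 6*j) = j - 6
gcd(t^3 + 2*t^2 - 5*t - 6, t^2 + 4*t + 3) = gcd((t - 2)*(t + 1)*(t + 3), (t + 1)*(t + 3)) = t^2 + 4*t + 3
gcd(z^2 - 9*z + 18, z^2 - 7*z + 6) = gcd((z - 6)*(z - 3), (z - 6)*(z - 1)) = z - 6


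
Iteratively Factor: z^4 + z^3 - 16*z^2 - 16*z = (z - 4)*(z^3 + 5*z^2 + 4*z) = (z - 4)*(z + 1)*(z^2 + 4*z) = z*(z - 4)*(z + 1)*(z + 4)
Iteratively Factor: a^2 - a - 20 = (a + 4)*(a - 5)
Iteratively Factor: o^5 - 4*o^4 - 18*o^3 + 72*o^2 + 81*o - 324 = (o + 3)*(o^4 - 7*o^3 + 3*o^2 + 63*o - 108) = (o - 3)*(o + 3)*(o^3 - 4*o^2 - 9*o + 36) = (o - 4)*(o - 3)*(o + 3)*(o^2 - 9) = (o - 4)*(o - 3)*(o + 3)^2*(o - 3)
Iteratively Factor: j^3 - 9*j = (j + 3)*(j^2 - 3*j) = j*(j + 3)*(j - 3)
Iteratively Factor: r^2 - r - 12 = (r + 3)*(r - 4)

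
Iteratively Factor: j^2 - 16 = (j + 4)*(j - 4)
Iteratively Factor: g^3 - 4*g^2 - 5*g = (g)*(g^2 - 4*g - 5) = g*(g - 5)*(g + 1)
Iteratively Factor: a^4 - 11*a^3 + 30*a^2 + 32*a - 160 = (a - 4)*(a^3 - 7*a^2 + 2*a + 40) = (a - 4)*(a + 2)*(a^2 - 9*a + 20) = (a - 4)^2*(a + 2)*(a - 5)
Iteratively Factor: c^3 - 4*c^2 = (c)*(c^2 - 4*c) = c^2*(c - 4)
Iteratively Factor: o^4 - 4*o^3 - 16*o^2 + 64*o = (o - 4)*(o^3 - 16*o) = (o - 4)*(o + 4)*(o^2 - 4*o) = o*(o - 4)*(o + 4)*(o - 4)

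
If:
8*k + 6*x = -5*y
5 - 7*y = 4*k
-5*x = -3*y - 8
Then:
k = -551/108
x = 34/9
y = 98/27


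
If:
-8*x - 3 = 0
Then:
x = -3/8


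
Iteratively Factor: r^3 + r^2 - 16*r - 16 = (r + 4)*(r^2 - 3*r - 4) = (r + 1)*(r + 4)*(r - 4)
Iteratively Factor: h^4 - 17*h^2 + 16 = (h + 1)*(h^3 - h^2 - 16*h + 16) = (h - 1)*(h + 1)*(h^2 - 16) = (h - 1)*(h + 1)*(h + 4)*(h - 4)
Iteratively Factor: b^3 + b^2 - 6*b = (b - 2)*(b^2 + 3*b) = (b - 2)*(b + 3)*(b)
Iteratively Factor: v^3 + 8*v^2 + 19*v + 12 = (v + 4)*(v^2 + 4*v + 3) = (v + 3)*(v + 4)*(v + 1)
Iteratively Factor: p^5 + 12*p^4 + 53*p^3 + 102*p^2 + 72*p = (p + 3)*(p^4 + 9*p^3 + 26*p^2 + 24*p) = p*(p + 3)*(p^3 + 9*p^2 + 26*p + 24) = p*(p + 2)*(p + 3)*(p^2 + 7*p + 12) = p*(p + 2)*(p + 3)*(p + 4)*(p + 3)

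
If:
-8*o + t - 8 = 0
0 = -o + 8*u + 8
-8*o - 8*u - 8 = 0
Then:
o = 0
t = 8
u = -1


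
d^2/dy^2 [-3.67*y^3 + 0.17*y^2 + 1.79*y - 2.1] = 0.34 - 22.02*y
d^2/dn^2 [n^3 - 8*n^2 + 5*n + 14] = 6*n - 16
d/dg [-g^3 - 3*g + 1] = -3*g^2 - 3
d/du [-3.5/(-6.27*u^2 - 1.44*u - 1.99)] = (-43.89*u - 5.04)/(6.27*u^2 + 1.44*u + 1.99)^2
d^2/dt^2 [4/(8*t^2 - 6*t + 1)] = 32*(-16*t^2 + 12*t + (8*t - 3)^2 - 2)/(8*t^2 - 6*t + 1)^3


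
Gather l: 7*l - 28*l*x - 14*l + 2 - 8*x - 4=l*(-28*x - 7) - 8*x - 2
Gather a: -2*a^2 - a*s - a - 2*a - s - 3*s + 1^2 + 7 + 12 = -2*a^2 + a*(-s - 3) - 4*s + 20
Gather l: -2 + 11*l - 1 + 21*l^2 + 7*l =21*l^2 + 18*l - 3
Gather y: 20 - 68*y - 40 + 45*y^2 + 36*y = 45*y^2 - 32*y - 20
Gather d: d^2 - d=d^2 - d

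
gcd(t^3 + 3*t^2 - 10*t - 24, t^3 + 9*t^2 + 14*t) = t + 2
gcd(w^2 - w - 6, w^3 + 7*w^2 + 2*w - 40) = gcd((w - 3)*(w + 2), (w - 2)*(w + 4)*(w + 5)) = 1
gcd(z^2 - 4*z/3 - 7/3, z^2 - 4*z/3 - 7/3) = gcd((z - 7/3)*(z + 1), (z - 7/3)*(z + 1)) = z^2 - 4*z/3 - 7/3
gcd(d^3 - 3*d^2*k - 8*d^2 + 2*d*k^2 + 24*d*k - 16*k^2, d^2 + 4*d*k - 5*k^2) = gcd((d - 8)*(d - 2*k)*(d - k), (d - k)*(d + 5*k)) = d - k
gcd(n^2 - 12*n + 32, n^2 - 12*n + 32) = n^2 - 12*n + 32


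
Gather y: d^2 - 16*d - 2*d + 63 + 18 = d^2 - 18*d + 81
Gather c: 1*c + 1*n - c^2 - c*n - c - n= -c^2 - c*n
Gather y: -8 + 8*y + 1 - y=7*y - 7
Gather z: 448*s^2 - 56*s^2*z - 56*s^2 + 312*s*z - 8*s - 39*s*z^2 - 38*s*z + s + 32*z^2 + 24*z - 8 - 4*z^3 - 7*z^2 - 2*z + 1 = 392*s^2 - 7*s - 4*z^3 + z^2*(25 - 39*s) + z*(-56*s^2 + 274*s + 22) - 7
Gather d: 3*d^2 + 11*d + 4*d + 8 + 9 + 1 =3*d^2 + 15*d + 18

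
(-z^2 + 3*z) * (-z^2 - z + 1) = z^4 - 2*z^3 - 4*z^2 + 3*z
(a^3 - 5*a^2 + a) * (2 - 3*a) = -3*a^4 + 17*a^3 - 13*a^2 + 2*a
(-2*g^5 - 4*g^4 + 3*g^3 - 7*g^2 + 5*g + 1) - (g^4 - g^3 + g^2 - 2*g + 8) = -2*g^5 - 5*g^4 + 4*g^3 - 8*g^2 + 7*g - 7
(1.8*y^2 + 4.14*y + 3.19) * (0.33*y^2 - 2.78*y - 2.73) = 0.594*y^4 - 3.6378*y^3 - 15.3705*y^2 - 20.1704*y - 8.7087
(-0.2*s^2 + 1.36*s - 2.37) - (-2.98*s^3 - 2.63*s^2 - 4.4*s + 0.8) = 2.98*s^3 + 2.43*s^2 + 5.76*s - 3.17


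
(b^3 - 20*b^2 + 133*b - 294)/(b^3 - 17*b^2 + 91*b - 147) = (b - 6)/(b - 3)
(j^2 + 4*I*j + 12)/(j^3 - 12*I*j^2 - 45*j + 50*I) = (j + 6*I)/(j^2 - 10*I*j - 25)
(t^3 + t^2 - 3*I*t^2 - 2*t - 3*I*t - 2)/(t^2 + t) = t - 3*I - 2/t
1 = 1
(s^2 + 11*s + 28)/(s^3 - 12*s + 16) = (s + 7)/(s^2 - 4*s + 4)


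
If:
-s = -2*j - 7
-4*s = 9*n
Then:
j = s/2 - 7/2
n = -4*s/9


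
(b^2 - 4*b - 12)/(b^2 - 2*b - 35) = (-b^2 + 4*b + 12)/(-b^2 + 2*b + 35)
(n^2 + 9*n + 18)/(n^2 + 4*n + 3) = (n + 6)/(n + 1)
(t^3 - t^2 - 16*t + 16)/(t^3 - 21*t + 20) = (t + 4)/(t + 5)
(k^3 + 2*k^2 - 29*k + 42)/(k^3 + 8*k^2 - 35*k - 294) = (k^2 - 5*k + 6)/(k^2 + k - 42)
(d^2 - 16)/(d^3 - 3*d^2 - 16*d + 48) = 1/(d - 3)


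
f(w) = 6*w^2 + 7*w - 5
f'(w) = 12*w + 7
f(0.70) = 2.84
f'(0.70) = 15.40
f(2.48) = 49.26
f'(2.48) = 36.76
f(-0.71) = -6.95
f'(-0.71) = -1.52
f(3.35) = 85.78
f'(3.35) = 47.20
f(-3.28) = 36.59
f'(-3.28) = -32.36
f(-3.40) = 40.56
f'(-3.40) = -33.80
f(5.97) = 250.64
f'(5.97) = 78.64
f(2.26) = 41.47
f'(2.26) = 34.12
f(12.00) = 943.00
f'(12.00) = 151.00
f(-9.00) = 418.00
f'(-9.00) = -101.00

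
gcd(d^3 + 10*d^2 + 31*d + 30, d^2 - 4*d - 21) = d + 3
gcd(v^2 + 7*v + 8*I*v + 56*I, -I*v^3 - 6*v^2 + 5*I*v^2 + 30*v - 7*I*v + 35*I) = 1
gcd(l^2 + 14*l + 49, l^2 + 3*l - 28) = l + 7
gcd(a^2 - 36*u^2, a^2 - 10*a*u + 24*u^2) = -a + 6*u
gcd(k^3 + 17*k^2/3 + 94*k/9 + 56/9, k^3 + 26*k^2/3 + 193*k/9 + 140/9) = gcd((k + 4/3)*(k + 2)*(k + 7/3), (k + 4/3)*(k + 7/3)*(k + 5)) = k^2 + 11*k/3 + 28/9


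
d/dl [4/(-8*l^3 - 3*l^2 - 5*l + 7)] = 4*(24*l^2 + 6*l + 5)/(8*l^3 + 3*l^2 + 5*l - 7)^2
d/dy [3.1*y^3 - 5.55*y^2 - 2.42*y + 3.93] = 9.3*y^2 - 11.1*y - 2.42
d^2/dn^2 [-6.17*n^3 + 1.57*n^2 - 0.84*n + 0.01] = 3.14 - 37.02*n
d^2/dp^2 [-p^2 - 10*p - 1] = -2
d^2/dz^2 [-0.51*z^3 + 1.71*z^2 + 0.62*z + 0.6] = 3.42 - 3.06*z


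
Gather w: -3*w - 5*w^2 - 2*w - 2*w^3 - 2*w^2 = -2*w^3 - 7*w^2 - 5*w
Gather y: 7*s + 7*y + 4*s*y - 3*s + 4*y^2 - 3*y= 4*s + 4*y^2 + y*(4*s + 4)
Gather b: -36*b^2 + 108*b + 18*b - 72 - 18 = -36*b^2 + 126*b - 90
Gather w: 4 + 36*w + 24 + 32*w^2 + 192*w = 32*w^2 + 228*w + 28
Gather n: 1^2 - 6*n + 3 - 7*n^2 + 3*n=-7*n^2 - 3*n + 4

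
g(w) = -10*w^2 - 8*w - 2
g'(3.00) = -68.00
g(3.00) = -116.00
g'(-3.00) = 52.00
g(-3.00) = -68.00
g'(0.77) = -23.40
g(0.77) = -14.09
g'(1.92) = -46.40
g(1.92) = -54.22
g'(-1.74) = 26.80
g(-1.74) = -18.36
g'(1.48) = -37.60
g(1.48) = -35.74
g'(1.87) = -45.40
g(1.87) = -51.93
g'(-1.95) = 31.00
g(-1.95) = -24.42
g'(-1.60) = 24.00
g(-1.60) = -14.80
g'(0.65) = -21.00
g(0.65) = -11.42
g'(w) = -20*w - 8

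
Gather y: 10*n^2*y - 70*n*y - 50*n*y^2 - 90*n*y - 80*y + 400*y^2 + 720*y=y^2*(400 - 50*n) + y*(10*n^2 - 160*n + 640)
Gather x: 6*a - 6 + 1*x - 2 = 6*a + x - 8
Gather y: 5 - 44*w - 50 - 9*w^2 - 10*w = -9*w^2 - 54*w - 45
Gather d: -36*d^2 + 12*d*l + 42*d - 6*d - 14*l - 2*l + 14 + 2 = -36*d^2 + d*(12*l + 36) - 16*l + 16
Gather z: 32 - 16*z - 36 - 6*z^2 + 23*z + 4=-6*z^2 + 7*z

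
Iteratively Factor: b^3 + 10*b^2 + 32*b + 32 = (b + 4)*(b^2 + 6*b + 8) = (b + 2)*(b + 4)*(b + 4)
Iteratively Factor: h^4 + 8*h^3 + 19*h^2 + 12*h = (h)*(h^3 + 8*h^2 + 19*h + 12) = h*(h + 4)*(h^2 + 4*h + 3) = h*(h + 1)*(h + 4)*(h + 3)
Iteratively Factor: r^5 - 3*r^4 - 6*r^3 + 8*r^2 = (r - 1)*(r^4 - 2*r^3 - 8*r^2) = (r - 4)*(r - 1)*(r^3 + 2*r^2) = r*(r - 4)*(r - 1)*(r^2 + 2*r) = r^2*(r - 4)*(r - 1)*(r + 2)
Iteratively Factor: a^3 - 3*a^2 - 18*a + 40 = (a - 2)*(a^2 - a - 20) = (a - 2)*(a + 4)*(a - 5)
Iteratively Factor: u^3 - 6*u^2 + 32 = (u - 4)*(u^2 - 2*u - 8) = (u - 4)^2*(u + 2)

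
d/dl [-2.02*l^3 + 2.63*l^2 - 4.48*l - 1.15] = -6.06*l^2 + 5.26*l - 4.48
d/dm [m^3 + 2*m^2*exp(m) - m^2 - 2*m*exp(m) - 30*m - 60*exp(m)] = 2*m^2*exp(m) + 3*m^2 + 2*m*exp(m) - 2*m - 62*exp(m) - 30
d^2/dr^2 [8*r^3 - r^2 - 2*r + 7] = 48*r - 2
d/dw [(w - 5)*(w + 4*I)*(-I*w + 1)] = -3*I*w^2 + 10*w*(1 + I) - 25 + 4*I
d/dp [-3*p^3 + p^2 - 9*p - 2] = -9*p^2 + 2*p - 9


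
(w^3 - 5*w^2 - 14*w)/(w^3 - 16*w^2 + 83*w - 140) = w*(w + 2)/(w^2 - 9*w + 20)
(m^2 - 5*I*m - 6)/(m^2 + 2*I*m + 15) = (m - 2*I)/(m + 5*I)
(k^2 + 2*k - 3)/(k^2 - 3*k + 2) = (k + 3)/(k - 2)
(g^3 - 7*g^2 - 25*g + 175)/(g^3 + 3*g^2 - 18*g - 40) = (g^2 - 12*g + 35)/(g^2 - 2*g - 8)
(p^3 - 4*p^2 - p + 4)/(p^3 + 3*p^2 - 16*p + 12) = (p^2 - 3*p - 4)/(p^2 + 4*p - 12)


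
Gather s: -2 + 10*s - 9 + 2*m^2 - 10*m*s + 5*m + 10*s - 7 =2*m^2 + 5*m + s*(20 - 10*m) - 18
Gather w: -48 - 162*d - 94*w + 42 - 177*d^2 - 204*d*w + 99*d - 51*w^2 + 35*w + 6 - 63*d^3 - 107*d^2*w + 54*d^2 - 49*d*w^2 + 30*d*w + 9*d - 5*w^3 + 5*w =-63*d^3 - 123*d^2 - 54*d - 5*w^3 + w^2*(-49*d - 51) + w*(-107*d^2 - 174*d - 54)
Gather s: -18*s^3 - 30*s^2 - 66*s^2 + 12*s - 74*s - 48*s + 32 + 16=-18*s^3 - 96*s^2 - 110*s + 48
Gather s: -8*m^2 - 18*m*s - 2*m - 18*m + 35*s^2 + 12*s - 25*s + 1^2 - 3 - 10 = -8*m^2 - 20*m + 35*s^2 + s*(-18*m - 13) - 12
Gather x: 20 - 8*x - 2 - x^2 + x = -x^2 - 7*x + 18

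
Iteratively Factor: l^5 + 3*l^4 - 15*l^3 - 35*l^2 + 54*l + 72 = (l + 3)*(l^4 - 15*l^2 + 10*l + 24) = (l - 3)*(l + 3)*(l^3 + 3*l^2 - 6*l - 8) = (l - 3)*(l - 2)*(l + 3)*(l^2 + 5*l + 4) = (l - 3)*(l - 2)*(l + 3)*(l + 4)*(l + 1)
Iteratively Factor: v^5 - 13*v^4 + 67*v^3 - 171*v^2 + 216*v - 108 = (v - 3)*(v^4 - 10*v^3 + 37*v^2 - 60*v + 36) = (v - 3)^2*(v^3 - 7*v^2 + 16*v - 12) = (v - 3)^2*(v - 2)*(v^2 - 5*v + 6) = (v - 3)^3*(v - 2)*(v - 2)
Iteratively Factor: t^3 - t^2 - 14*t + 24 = (t + 4)*(t^2 - 5*t + 6) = (t - 3)*(t + 4)*(t - 2)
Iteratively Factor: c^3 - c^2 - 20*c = (c - 5)*(c^2 + 4*c) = c*(c - 5)*(c + 4)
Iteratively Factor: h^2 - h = (h)*(h - 1)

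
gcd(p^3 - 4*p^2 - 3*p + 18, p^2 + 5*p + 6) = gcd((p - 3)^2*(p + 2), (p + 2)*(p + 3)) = p + 2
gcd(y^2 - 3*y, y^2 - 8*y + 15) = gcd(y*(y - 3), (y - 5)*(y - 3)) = y - 3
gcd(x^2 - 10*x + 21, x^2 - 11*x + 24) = x - 3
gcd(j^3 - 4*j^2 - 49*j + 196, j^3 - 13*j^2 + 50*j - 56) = j^2 - 11*j + 28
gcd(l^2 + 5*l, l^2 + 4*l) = l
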